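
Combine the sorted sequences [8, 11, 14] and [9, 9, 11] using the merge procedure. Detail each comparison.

Merging process:

Compare 8 vs 9: take 8 from left. Merged: [8]
Compare 11 vs 9: take 9 from right. Merged: [8, 9]
Compare 11 vs 9: take 9 from right. Merged: [8, 9, 9]
Compare 11 vs 11: take 11 from left. Merged: [8, 9, 9, 11]
Compare 14 vs 11: take 11 from right. Merged: [8, 9, 9, 11, 11]
Append remaining from left: [14]. Merged: [8, 9, 9, 11, 11, 14]

Final merged array: [8, 9, 9, 11, 11, 14]
Total comparisons: 5

The merged array is [8, 9, 9, 11, 11, 14], requiring 5 comparisons. The merge step runs in O(n) time where n is the total number of elements.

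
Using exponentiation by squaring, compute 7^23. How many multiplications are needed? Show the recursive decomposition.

Computing 7^23 by squaring (build up from 7^1; each line after the first costs one multiplication):

7^1 = 7
7^2 = (7^1)^2 = 7^2 = 49
7^4 = (7^2)^2 = 49^2 = 2401
7^5 = 7 * 7^4 = 7 * 2401 = 16807
7^10 = (7^5)^2 = 16807^2 = 282475249
7^11 = 7 * 7^10 = 7 * 282475249 = 1977326743
7^22 = (7^11)^2 = 1977326743^2 = 3909821048582988049
7^23 = 7 * 7^22 = 7 * 3909821048582988049 = 27368747340080916343

Result: 27368747340080916343
Multiplications needed: 7 (7 lines after 7^1)

7^23 = 27368747340080916343. Using exponentiation by squaring, this requires 7 multiplications. The key idea: if the exponent is even, square the half-power; if odd, multiply by the base once.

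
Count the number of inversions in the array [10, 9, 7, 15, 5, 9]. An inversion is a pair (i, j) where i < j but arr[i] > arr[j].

Finding inversions in [10, 9, 7, 15, 5, 9]:

(0, 1): arr[0]=10 > arr[1]=9
(0, 2): arr[0]=10 > arr[2]=7
(0, 4): arr[0]=10 > arr[4]=5
(0, 5): arr[0]=10 > arr[5]=9
(1, 2): arr[1]=9 > arr[2]=7
(1, 4): arr[1]=9 > arr[4]=5
(2, 4): arr[2]=7 > arr[4]=5
(3, 4): arr[3]=15 > arr[4]=5
(3, 5): arr[3]=15 > arr[5]=9

Total inversions: 9

The array has 9 inversion(s): (0,1), (0,2), (0,4), (0,5), (1,2), (1,4), (2,4), (3,4), (3,5). Each pair (i,j) satisfies i < j and arr[i] > arr[j].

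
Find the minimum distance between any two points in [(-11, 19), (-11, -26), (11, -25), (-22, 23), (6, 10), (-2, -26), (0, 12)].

Computing all pairwise distances among 7 points:

d((-11, 19), (-11, -26)) = 45.0
d((-11, 19), (11, -25)) = 49.1935
d((-11, 19), (-22, 23)) = 11.7047
d((-11, 19), (6, 10)) = 19.2354
d((-11, 19), (-2, -26)) = 45.8912
d((-11, 19), (0, 12)) = 13.0384
d((-11, -26), (11, -25)) = 22.0227
d((-11, -26), (-22, 23)) = 50.2195
d((-11, -26), (6, 10)) = 39.8121
d((-11, -26), (-2, -26)) = 9.0
d((-11, -26), (0, 12)) = 39.5601
d((11, -25), (-22, 23)) = 58.2495
d((11, -25), (6, 10)) = 35.3553
d((11, -25), (-2, -26)) = 13.0384
d((11, -25), (0, 12)) = 38.6005
d((-22, 23), (6, 10)) = 30.8707
d((-22, 23), (-2, -26)) = 52.9245
d((-22, 23), (0, 12)) = 24.5967
d((6, 10), (-2, -26)) = 36.8782
d((6, 10), (0, 12)) = 6.3246 <-- minimum
d((-2, -26), (0, 12)) = 38.0526

Closest pair: (6, 10) and (0, 12) with distance 6.3246

The closest pair is (6, 10) and (0, 12) with Euclidean distance 6.3246. For 7 points, brute-force pairwise comparison is shown above. For large n, the divide-and-conquer algorithm (sort by x, recurse on halves, check the dividing strip) achieves O(n log n).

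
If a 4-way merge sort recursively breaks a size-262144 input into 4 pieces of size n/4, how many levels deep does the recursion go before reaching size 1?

For divide and conquer with division factor 4:

Problem sizes at each level:
Level 0: 262144
Level 1: 65536
Level 2: 16384
Level 3: 4096
Level 4: 1024
Level 5: 256
Level 6: 64
Level 7: 16
Level 8: 4
Level 9: 1

The root is level 0 and the size-1 base case is level 9 (the tree spans levels 0 through 9, i.e. 10 levels counting the root), so the depth is the number of divisions: log_4(262144) = 9

The recursion tree depth is log_4(262144) = 9. At each level, the problem size is divided by 4, so it takes 9 divisions to reduce to a base case of size 1. The algorithm makes 4 recursive calls at each level.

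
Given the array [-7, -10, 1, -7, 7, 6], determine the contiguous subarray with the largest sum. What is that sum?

Using Kadane's algorithm on [-7, -10, 1, -7, 7, 6]:

Scanning through the array:
Position 1 (value -10): max_ending_here = -10, max_so_far = -7
Position 2 (value 1): max_ending_here = 1, max_so_far = 1
Position 3 (value -7): max_ending_here = -6, max_so_far = 1
Position 4 (value 7): max_ending_here = 7, max_so_far = 7
Position 5 (value 6): max_ending_here = 13, max_so_far = 13

Maximum subarray: [7, 6]
Maximum sum: 13

The maximum subarray is [7, 6] with sum 13. This subarray runs from index 4 to index 5.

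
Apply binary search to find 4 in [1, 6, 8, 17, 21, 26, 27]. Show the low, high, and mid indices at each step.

Binary search for 4 in [1, 6, 8, 17, 21, 26, 27]:

lo=0, hi=6, mid=3, arr[mid]=17 -> 17 > 4, search left half
lo=0, hi=2, mid=1, arr[mid]=6 -> 6 > 4, search left half
lo=0, hi=0, mid=0, arr[mid]=1 -> 1 < 4, search right half
lo=1 > hi=0, target 4 not found

Binary search determines that 4 is not in the array after 3 comparisons. The search space was exhausted without finding the target.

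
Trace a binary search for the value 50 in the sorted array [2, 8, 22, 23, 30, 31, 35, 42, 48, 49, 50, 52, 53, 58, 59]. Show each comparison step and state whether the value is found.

Binary search for 50 in [2, 8, 22, 23, 30, 31, 35, 42, 48, 49, 50, 52, 53, 58, 59]:

lo=0, hi=14, mid=7, arr[mid]=42 -> 42 < 50, search right half
lo=8, hi=14, mid=11, arr[mid]=52 -> 52 > 50, search left half
lo=8, hi=10, mid=9, arr[mid]=49 -> 49 < 50, search right half
lo=10, hi=10, mid=10, arr[mid]=50 -> Found target at index 10!

Binary search finds 50 at index 10 after 4 comparisons. The search repeatedly halves the search space by comparing with the middle element.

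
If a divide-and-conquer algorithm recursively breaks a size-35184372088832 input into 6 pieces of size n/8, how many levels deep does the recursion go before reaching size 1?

For divide and conquer with division factor 8:

Problem sizes at each level:
Level 0: 35184372088832
Level 1: 4398046511104
Level 2: 549755813888
Level 3: 68719476736
Level 4: 8589934592
Level 5: 1073741824
Level 6: 134217728
Level 7: 16777216
Level 8: 2097152
Level 9: 262144
Level 10: 32768
Level 11: 4096
Level 12: 512
Level 13: 64
Level 14: 8
Level 15: 1

The root is level 0 and the size-1 base case is level 15 (the tree spans levels 0 through 15, i.e. 16 levels counting the root), so the depth is the number of divisions: log_8(35184372088832) = 15

The recursion tree depth is log_8(35184372088832) = 15. At each level, the problem size is divided by 8, so it takes 15 divisions to reduce to a base case of size 1. The algorithm makes 6 recursive calls at each level.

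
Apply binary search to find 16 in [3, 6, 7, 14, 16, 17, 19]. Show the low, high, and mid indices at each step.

Binary search for 16 in [3, 6, 7, 14, 16, 17, 19]:

lo=0, hi=6, mid=3, arr[mid]=14 -> 14 < 16, search right half
lo=4, hi=6, mid=5, arr[mid]=17 -> 17 > 16, search left half
lo=4, hi=4, mid=4, arr[mid]=16 -> Found target at index 4!

Binary search finds 16 at index 4 after 3 comparisons. The search repeatedly halves the search space by comparing with the middle element.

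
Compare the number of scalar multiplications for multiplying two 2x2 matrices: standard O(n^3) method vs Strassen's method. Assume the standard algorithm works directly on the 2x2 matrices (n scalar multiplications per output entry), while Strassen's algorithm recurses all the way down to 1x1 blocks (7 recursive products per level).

Matrix multiplication for 2x2 matrices:

Standard algorithm: 2^3 = 8 multiplications
Strassen's algorithm: 7^(log2(2)) = 7^1 = 7 multiplications
Savings: 8 - 7 = 1 multiplications

Standard: 8 multiplications (2^3). Strassen: 7 multiplications (7^1). Strassen reduces 8 recursive multiplications to 7 at each level.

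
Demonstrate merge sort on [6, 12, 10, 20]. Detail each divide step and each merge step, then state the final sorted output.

Merge sort trace:

Split: [6, 12, 10, 20] -> [6, 12] and [10, 20]
  Split: [6, 12] -> [6] and [12]
  Merge: [6] + [12] -> [6, 12]
  Split: [10, 20] -> [10] and [20]
  Merge: [10] + [20] -> [10, 20]
Merge: [6, 12] + [10, 20] -> [6, 10, 12, 20]

Final sorted array: [6, 10, 12, 20]

The merge sort proceeds by recursively splitting the array and merging sorted halves.
After all merges, the sorted array is [6, 10, 12, 20].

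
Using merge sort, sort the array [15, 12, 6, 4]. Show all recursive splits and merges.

Merge sort trace:

Split: [15, 12, 6, 4] -> [15, 12] and [6, 4]
  Split: [15, 12] -> [15] and [12]
  Merge: [15] + [12] -> [12, 15]
  Split: [6, 4] -> [6] and [4]
  Merge: [6] + [4] -> [4, 6]
Merge: [12, 15] + [4, 6] -> [4, 6, 12, 15]

Final sorted array: [4, 6, 12, 15]

The merge sort proceeds by recursively splitting the array and merging sorted halves.
After all merges, the sorted array is [4, 6, 12, 15].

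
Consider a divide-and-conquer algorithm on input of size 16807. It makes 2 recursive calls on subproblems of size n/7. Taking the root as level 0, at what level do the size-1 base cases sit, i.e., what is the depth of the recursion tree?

For divide and conquer with division factor 7:

Problem sizes at each level:
Level 0: 16807
Level 1: 2401
Level 2: 343
Level 3: 49
Level 4: 7
Level 5: 1

The root is level 0 and the size-1 base case is level 5 (the tree spans levels 0 through 5, i.e. 6 levels counting the root), so the depth is the number of divisions: log_7(16807) = 5

The recursion tree depth is log_7(16807) = 5. At each level, the problem size is divided by 7, so it takes 5 divisions to reduce to a base case of size 1. The algorithm makes 2 recursive calls at each level.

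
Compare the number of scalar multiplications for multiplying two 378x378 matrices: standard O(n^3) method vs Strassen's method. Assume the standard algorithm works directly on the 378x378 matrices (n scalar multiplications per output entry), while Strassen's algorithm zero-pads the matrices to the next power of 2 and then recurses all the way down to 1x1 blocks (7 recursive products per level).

Matrix multiplication for 378x378 matrices:

Strassen's algorithm requires power-of-2 dimensions. Pad 378x378 to 512x512 (next power of 2).

Standard algorithm: 378^3 = 54010152 multiplications
Strassen's algorithm: 7^(log2(512)) = 7^9 = 40353607 multiplications
Savings: 54010152 - 40353607 = 13656545 multiplications

Standard: 54010152 multiplications (378^3). Strassen: 40353607 multiplications (7^9, after padding to 512x512). Strassen reduces 8 recursive multiplications to 7 at each level.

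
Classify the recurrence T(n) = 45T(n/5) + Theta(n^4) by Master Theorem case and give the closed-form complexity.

Master Theorem for T(n) = 45T(n/5) + O(n^4):

a = 45, b = 5, c = 4
log_b(a) = log_5(45) = 2.3652

Case 3: c = 4 > log_5(45) = 2.3652
T(n) = O(n^4) = O(n^4)

For T(n) = 45T(n/5) + O(n^4): log_5(45) = 2.3652. This is Case 3 of the Master Theorem (c > log_b(a), work dominated by root), giving O(n^4).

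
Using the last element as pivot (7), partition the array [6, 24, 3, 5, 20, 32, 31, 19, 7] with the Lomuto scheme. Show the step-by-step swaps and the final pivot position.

Lomuto partition with pivot = 7:

Initial array: [6, 24, 3, 5, 20, 32, 31, 19, 7]

arr[0]=6 <= 7: swap with position 0, array becomes [6, 24, 3, 5, 20, 32, 31, 19, 7]
arr[1]=24 > 7: no swap
arr[2]=3 <= 7: swap with position 1, array becomes [6, 3, 24, 5, 20, 32, 31, 19, 7]
arr[3]=5 <= 7: swap with position 2, array becomes [6, 3, 5, 24, 20, 32, 31, 19, 7]
arr[4]=20 > 7: no swap
arr[5]=32 > 7: no swap
arr[6]=31 > 7: no swap
arr[7]=19 > 7: no swap

Place pivot at position 3: [6, 3, 5, 7, 20, 32, 31, 19, 24]
Pivot position: 3

After partitioning with pivot 7, the array becomes [6, 3, 5, 7, 20, 32, 31, 19, 24]. The pivot is placed at index 3. All elements to the left of the pivot are <= 7, and all elements to the right are > 7.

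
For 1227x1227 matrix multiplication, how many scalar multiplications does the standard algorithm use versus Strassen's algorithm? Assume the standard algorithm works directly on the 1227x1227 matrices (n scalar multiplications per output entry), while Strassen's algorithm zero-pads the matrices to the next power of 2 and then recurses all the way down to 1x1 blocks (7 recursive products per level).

Matrix multiplication for 1227x1227 matrices:

Strassen's algorithm requires power-of-2 dimensions. Pad 1227x1227 to 2048x2048 (next power of 2).

Standard algorithm: 1227^3 = 1847284083 multiplications
Strassen's algorithm: 7^(log2(2048)) = 7^11 = 1977326743 multiplications
Difference: 1847284083 - 1977326743 = -130042660 (Strassen uses MORE here due to padding overhead — for small or just-over-power-of-2 n, padding can outweigh the per-level savings)

Standard: 1847284083 multiplications (1227^3). Strassen: 1977326743 multiplications (7^11, after padding to 2048x2048). Strassen reduces 8 recursive multiplications to 7 at each level.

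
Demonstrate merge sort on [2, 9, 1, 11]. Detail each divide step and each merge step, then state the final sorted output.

Merge sort trace:

Split: [2, 9, 1, 11] -> [2, 9] and [1, 11]
  Split: [2, 9] -> [2] and [9]
  Merge: [2] + [9] -> [2, 9]
  Split: [1, 11] -> [1] and [11]
  Merge: [1] + [11] -> [1, 11]
Merge: [2, 9] + [1, 11] -> [1, 2, 9, 11]

Final sorted array: [1, 2, 9, 11]

The merge sort proceeds by recursively splitting the array and merging sorted halves.
After all merges, the sorted array is [1, 2, 9, 11].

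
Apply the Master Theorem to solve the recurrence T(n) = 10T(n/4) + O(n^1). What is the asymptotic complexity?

Master Theorem for T(n) = 10T(n/4) + O(n^1):

a = 10, b = 4, c = 1
log_b(a) = log_4(10) = 1.6610

Case 1: c = 1 < log_4(10) = 1.6610
T(n) = O(n^(log_4 10))

For T(n) = 10T(n/4) + O(n^1): log_4(10) = 1.6610. This is Case 1 of the Master Theorem (c < log_b(a), work dominated by leaves), giving O(n^(log_4 10)).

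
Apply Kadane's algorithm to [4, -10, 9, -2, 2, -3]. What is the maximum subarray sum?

Using Kadane's algorithm on [4, -10, 9, -2, 2, -3]:

Scanning through the array:
Position 1 (value -10): max_ending_here = -6, max_so_far = 4
Position 2 (value 9): max_ending_here = 9, max_so_far = 9
Position 3 (value -2): max_ending_here = 7, max_so_far = 9
Position 4 (value 2): max_ending_here = 9, max_so_far = 9
Position 5 (value -3): max_ending_here = 6, max_so_far = 9

Maximum subarray: [9]
Maximum sum: 9

The maximum subarray is [9] with sum 9. This subarray runs from index 2 to index 2.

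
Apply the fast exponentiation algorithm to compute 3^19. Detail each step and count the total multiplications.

Computing 3^19 by squaring (build up from 3^1; each line after the first costs one multiplication):

3^1 = 3
3^2 = (3^1)^2 = 3^2 = 9
3^4 = (3^2)^2 = 9^2 = 81
3^8 = (3^4)^2 = 81^2 = 6561
3^9 = 3 * 3^8 = 3 * 6561 = 19683
3^18 = (3^9)^2 = 19683^2 = 387420489
3^19 = 3 * 3^18 = 3 * 387420489 = 1162261467

Result: 1162261467
Multiplications needed: 6 (6 lines after 3^1)

3^19 = 1162261467. Using exponentiation by squaring, this requires 6 multiplications. The key idea: if the exponent is even, square the half-power; if odd, multiply by the base once.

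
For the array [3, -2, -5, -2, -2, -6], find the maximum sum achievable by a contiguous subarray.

Using Kadane's algorithm on [3, -2, -5, -2, -2, -6]:

Scanning through the array:
Position 1 (value -2): max_ending_here = 1, max_so_far = 3
Position 2 (value -5): max_ending_here = -4, max_so_far = 3
Position 3 (value -2): max_ending_here = -2, max_so_far = 3
Position 4 (value -2): max_ending_here = -2, max_so_far = 3
Position 5 (value -6): max_ending_here = -6, max_so_far = 3

Maximum subarray: [3]
Maximum sum: 3

The maximum subarray is [3] with sum 3. This subarray runs from index 0 to index 0.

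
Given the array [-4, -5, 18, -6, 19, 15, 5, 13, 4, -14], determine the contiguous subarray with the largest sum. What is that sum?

Using Kadane's algorithm on [-4, -5, 18, -6, 19, 15, 5, 13, 4, -14]:

Scanning through the array:
Position 1 (value -5): max_ending_here = -5, max_so_far = -4
Position 2 (value 18): max_ending_here = 18, max_so_far = 18
Position 3 (value -6): max_ending_here = 12, max_so_far = 18
Position 4 (value 19): max_ending_here = 31, max_so_far = 31
Position 5 (value 15): max_ending_here = 46, max_so_far = 46
Position 6 (value 5): max_ending_here = 51, max_so_far = 51
Position 7 (value 13): max_ending_here = 64, max_so_far = 64
Position 8 (value 4): max_ending_here = 68, max_so_far = 68
Position 9 (value -14): max_ending_here = 54, max_so_far = 68

Maximum subarray: [18, -6, 19, 15, 5, 13, 4]
Maximum sum: 68

The maximum subarray is [18, -6, 19, 15, 5, 13, 4] with sum 68. This subarray runs from index 2 to index 8.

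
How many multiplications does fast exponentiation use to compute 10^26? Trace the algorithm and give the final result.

Computing 10^26 by squaring (build up from 10^1; each line after the first costs one multiplication):

10^1 = 10
10^2 = (10^1)^2 = 10^2 = 100
10^3 = 10 * 10^2 = 10 * 100 = 1000
10^6 = (10^3)^2 = 1000^2 = 1000000
10^12 = (10^6)^2 = 1000000^2 = 1000000000000
10^13 = 10 * 10^12 = 10 * 1000000000000 = 10000000000000
10^26 = (10^13)^2 = 10000000000000^2 = 100000000000000000000000000

Result: 100000000000000000000000000
Multiplications needed: 6 (6 lines after 10^1)

10^26 = 100000000000000000000000000. Using exponentiation by squaring, this requires 6 multiplications. The key idea: if the exponent is even, square the half-power; if odd, multiply by the base once.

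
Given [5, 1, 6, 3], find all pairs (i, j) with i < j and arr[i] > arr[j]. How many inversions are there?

Finding inversions in [5, 1, 6, 3]:

(0, 1): arr[0]=5 > arr[1]=1
(0, 3): arr[0]=5 > arr[3]=3
(2, 3): arr[2]=6 > arr[3]=3

Total inversions: 3

The array has 3 inversion(s): (0,1), (0,3), (2,3). Each pair (i,j) satisfies i < j and arr[i] > arr[j].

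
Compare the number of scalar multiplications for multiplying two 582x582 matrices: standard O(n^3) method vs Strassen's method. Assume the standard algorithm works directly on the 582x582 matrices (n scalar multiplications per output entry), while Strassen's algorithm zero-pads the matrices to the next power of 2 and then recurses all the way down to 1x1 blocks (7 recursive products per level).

Matrix multiplication for 582x582 matrices:

Strassen's algorithm requires power-of-2 dimensions. Pad 582x582 to 1024x1024 (next power of 2).

Standard algorithm: 582^3 = 197137368 multiplications
Strassen's algorithm: 7^(log2(1024)) = 7^10 = 282475249 multiplications
Difference: 197137368 - 282475249 = -85337881 (Strassen uses MORE here due to padding overhead — for small or just-over-power-of-2 n, padding can outweigh the per-level savings)

Standard: 197137368 multiplications (582^3). Strassen: 282475249 multiplications (7^10, after padding to 1024x1024). Strassen reduces 8 recursive multiplications to 7 at each level.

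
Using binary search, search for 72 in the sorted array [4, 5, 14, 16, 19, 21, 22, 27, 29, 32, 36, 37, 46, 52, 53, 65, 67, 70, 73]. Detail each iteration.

Binary search for 72 in [4, 5, 14, 16, 19, 21, 22, 27, 29, 32, 36, 37, 46, 52, 53, 65, 67, 70, 73]:

lo=0, hi=18, mid=9, arr[mid]=32 -> 32 < 72, search right half
lo=10, hi=18, mid=14, arr[mid]=53 -> 53 < 72, search right half
lo=15, hi=18, mid=16, arr[mid]=67 -> 67 < 72, search right half
lo=17, hi=18, mid=17, arr[mid]=70 -> 70 < 72, search right half
lo=18, hi=18, mid=18, arr[mid]=73 -> 73 > 72, search left half
lo=18 > hi=17, target 72 not found

Binary search determines that 72 is not in the array after 5 comparisons. The search space was exhausted without finding the target.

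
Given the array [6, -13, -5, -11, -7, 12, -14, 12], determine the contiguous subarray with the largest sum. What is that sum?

Using Kadane's algorithm on [6, -13, -5, -11, -7, 12, -14, 12]:

Scanning through the array:
Position 1 (value -13): max_ending_here = -7, max_so_far = 6
Position 2 (value -5): max_ending_here = -5, max_so_far = 6
Position 3 (value -11): max_ending_here = -11, max_so_far = 6
Position 4 (value -7): max_ending_here = -7, max_so_far = 6
Position 5 (value 12): max_ending_here = 12, max_so_far = 12
Position 6 (value -14): max_ending_here = -2, max_so_far = 12
Position 7 (value 12): max_ending_here = 12, max_so_far = 12

Maximum subarray: [12]
Maximum sum: 12

The maximum subarray is [12] with sum 12. This subarray runs from index 5 to index 5.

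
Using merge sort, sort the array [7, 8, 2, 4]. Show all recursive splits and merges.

Merge sort trace:

Split: [7, 8, 2, 4] -> [7, 8] and [2, 4]
  Split: [7, 8] -> [7] and [8]
  Merge: [7] + [8] -> [7, 8]
  Split: [2, 4] -> [2] and [4]
  Merge: [2] + [4] -> [2, 4]
Merge: [7, 8] + [2, 4] -> [2, 4, 7, 8]

Final sorted array: [2, 4, 7, 8]

The merge sort proceeds by recursively splitting the array and merging sorted halves.
After all merges, the sorted array is [2, 4, 7, 8].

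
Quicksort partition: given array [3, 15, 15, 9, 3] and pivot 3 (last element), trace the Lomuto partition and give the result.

Lomuto partition with pivot = 3:

Initial array: [3, 15, 15, 9, 3]

arr[0]=3 <= 3: swap with position 0, array becomes [3, 15, 15, 9, 3]
arr[1]=15 > 3: no swap
arr[2]=15 > 3: no swap
arr[3]=9 > 3: no swap

Place pivot at position 1: [3, 3, 15, 9, 15]
Pivot position: 1

After partitioning with pivot 3, the array becomes [3, 3, 15, 9, 15]. The pivot is placed at index 1. All elements to the left of the pivot are <= 3, and all elements to the right are > 3.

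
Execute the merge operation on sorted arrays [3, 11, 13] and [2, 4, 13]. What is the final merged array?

Merging process:

Compare 3 vs 2: take 2 from right. Merged: [2]
Compare 3 vs 4: take 3 from left. Merged: [2, 3]
Compare 11 vs 4: take 4 from right. Merged: [2, 3, 4]
Compare 11 vs 13: take 11 from left. Merged: [2, 3, 4, 11]
Compare 13 vs 13: take 13 from left. Merged: [2, 3, 4, 11, 13]
Append remaining from right: [13]. Merged: [2, 3, 4, 11, 13, 13]

Final merged array: [2, 3, 4, 11, 13, 13]
Total comparisons: 5

The merged array is [2, 3, 4, 11, 13, 13], requiring 5 comparisons. The merge step runs in O(n) time where n is the total number of elements.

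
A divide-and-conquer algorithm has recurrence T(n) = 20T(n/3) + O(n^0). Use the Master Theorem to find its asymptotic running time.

Master Theorem for T(n) = 20T(n/3) + O(n^0):

a = 20, b = 3, c = 0
log_b(a) = log_3(20) = 2.7268

Case 1: c = 0 < log_3(20) = 2.7268
T(n) = O(n^(log_3 20))

For T(n) = 20T(n/3) + O(n^0): log_3(20) = 2.7268. This is Case 1 of the Master Theorem (c < log_b(a), work dominated by leaves), giving O(n^(log_3 20)).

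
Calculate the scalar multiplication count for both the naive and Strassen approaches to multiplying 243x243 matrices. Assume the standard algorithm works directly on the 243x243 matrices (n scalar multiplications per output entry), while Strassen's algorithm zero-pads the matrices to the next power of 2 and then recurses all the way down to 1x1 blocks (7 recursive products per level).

Matrix multiplication for 243x243 matrices:

Strassen's algorithm requires power-of-2 dimensions. Pad 243x243 to 256x256 (next power of 2).

Standard algorithm: 243^3 = 14348907 multiplications
Strassen's algorithm: 7^(log2(256)) = 7^8 = 5764801 multiplications
Savings: 14348907 - 5764801 = 8584106 multiplications

Standard: 14348907 multiplications (243^3). Strassen: 5764801 multiplications (7^8, after padding to 256x256). Strassen reduces 8 recursive multiplications to 7 at each level.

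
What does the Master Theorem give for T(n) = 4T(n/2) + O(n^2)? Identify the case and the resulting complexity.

Master Theorem for T(n) = 4T(n/2) + O(n^2):

a = 4, b = 2, c = 2
log_b(a) = log_2(4) = 2.0000

Case 2: c = 2 = log_2(4) = 2.0000
T(n) = O(n^2 log n) = O(n^2 log n)

For T(n) = 4T(n/2) + O(n^2): log_2(4) = 2.0000. This is Case 2 of the Master Theorem (c = log_b(a), equal work at all levels), giving O(n^2 log n).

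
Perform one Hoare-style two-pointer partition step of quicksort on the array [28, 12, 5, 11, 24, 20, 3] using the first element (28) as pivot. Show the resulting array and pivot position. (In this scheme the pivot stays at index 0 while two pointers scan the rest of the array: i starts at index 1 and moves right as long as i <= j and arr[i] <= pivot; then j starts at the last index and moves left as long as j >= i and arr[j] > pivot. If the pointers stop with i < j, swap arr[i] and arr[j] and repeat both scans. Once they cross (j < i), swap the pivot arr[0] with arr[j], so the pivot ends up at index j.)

Hoare-style two-pointer partition with pivot = 28:

Initial array: [28, 12, 5, 11, 24, 20, 3]

Pointers start at i = 1, j = 6.
i ends at 7, j ends at 6: the pointers have crossed (j < i), so scanning stops.

Swap pivot arr[0] with arr[6] to place pivot at position 6: [3, 12, 5, 11, 24, 20, 28]
Pivot position: 6

After partitioning with pivot 28, the array becomes [3, 12, 5, 11, 24, 20, 28]. The pivot is placed at index 6. All elements to the left of the pivot are <= 28, and all elements to the right are > 28.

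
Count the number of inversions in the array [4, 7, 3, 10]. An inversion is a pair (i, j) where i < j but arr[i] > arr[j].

Finding inversions in [4, 7, 3, 10]:

(0, 2): arr[0]=4 > arr[2]=3
(1, 2): arr[1]=7 > arr[2]=3

Total inversions: 2

The array has 2 inversion(s): (0,2), (1,2). Each pair (i,j) satisfies i < j and arr[i] > arr[j].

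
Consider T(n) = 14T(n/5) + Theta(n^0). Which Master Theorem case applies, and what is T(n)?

Master Theorem for T(n) = 14T(n/5) + O(n^0):

a = 14, b = 5, c = 0
log_b(a) = log_5(14) = 1.6397

Case 1: c = 0 < log_5(14) = 1.6397
T(n) = O(n^(log_5 14))

For T(n) = 14T(n/5) + O(n^0): log_5(14) = 1.6397. This is Case 1 of the Master Theorem (c < log_b(a), work dominated by leaves), giving O(n^(log_5 14)).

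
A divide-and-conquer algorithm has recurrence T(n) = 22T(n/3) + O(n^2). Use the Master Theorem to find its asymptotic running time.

Master Theorem for T(n) = 22T(n/3) + O(n^2):

a = 22, b = 3, c = 2
log_b(a) = log_3(22) = 2.8136

Case 1: c = 2 < log_3(22) = 2.8136
T(n) = O(n^(log_3 22))

For T(n) = 22T(n/3) + O(n^2): log_3(22) = 2.8136. This is Case 1 of the Master Theorem (c < log_b(a), work dominated by leaves), giving O(n^(log_3 22)).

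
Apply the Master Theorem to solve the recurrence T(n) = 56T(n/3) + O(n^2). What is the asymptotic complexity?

Master Theorem for T(n) = 56T(n/3) + O(n^2):

a = 56, b = 3, c = 2
log_b(a) = log_3(56) = 3.6640

Case 1: c = 2 < log_3(56) = 3.6640
T(n) = O(n^(log_3 56))

For T(n) = 56T(n/3) + O(n^2): log_3(56) = 3.6640. This is Case 1 of the Master Theorem (c < log_b(a), work dominated by leaves), giving O(n^(log_3 56)).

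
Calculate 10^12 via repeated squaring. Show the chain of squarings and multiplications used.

Computing 10^12 by squaring (build up from 10^1; each line after the first costs one multiplication):

10^1 = 10
10^2 = (10^1)^2 = 10^2 = 100
10^3 = 10 * 10^2 = 10 * 100 = 1000
10^6 = (10^3)^2 = 1000^2 = 1000000
10^12 = (10^6)^2 = 1000000^2 = 1000000000000

Result: 1000000000000
Multiplications needed: 4 (4 lines after 10^1)

10^12 = 1000000000000. Using exponentiation by squaring, this requires 4 multiplications. The key idea: if the exponent is even, square the half-power; if odd, multiply by the base once.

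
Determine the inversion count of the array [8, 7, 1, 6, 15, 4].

Finding inversions in [8, 7, 1, 6, 15, 4]:

(0, 1): arr[0]=8 > arr[1]=7
(0, 2): arr[0]=8 > arr[2]=1
(0, 3): arr[0]=8 > arr[3]=6
(0, 5): arr[0]=8 > arr[5]=4
(1, 2): arr[1]=7 > arr[2]=1
(1, 3): arr[1]=7 > arr[3]=6
(1, 5): arr[1]=7 > arr[5]=4
(3, 5): arr[3]=6 > arr[5]=4
(4, 5): arr[4]=15 > arr[5]=4

Total inversions: 9

The array has 9 inversion(s): (0,1), (0,2), (0,3), (0,5), (1,2), (1,3), (1,5), (3,5), (4,5). Each pair (i,j) satisfies i < j and arr[i] > arr[j].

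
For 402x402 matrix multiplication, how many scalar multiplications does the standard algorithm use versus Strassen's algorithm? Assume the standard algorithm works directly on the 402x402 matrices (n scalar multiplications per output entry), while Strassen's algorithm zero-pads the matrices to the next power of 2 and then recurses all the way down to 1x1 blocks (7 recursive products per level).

Matrix multiplication for 402x402 matrices:

Strassen's algorithm requires power-of-2 dimensions. Pad 402x402 to 512x512 (next power of 2).

Standard algorithm: 402^3 = 64964808 multiplications
Strassen's algorithm: 7^(log2(512)) = 7^9 = 40353607 multiplications
Savings: 64964808 - 40353607 = 24611201 multiplications

Standard: 64964808 multiplications (402^3). Strassen: 40353607 multiplications (7^9, after padding to 512x512). Strassen reduces 8 recursive multiplications to 7 at each level.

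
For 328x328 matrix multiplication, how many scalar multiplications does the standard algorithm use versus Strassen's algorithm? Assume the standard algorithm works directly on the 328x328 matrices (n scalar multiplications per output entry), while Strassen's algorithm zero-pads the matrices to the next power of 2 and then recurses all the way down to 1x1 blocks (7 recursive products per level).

Matrix multiplication for 328x328 matrices:

Strassen's algorithm requires power-of-2 dimensions. Pad 328x328 to 512x512 (next power of 2).

Standard algorithm: 328^3 = 35287552 multiplications
Strassen's algorithm: 7^(log2(512)) = 7^9 = 40353607 multiplications
Difference: 35287552 - 40353607 = -5066055 (Strassen uses MORE here due to padding overhead — for small or just-over-power-of-2 n, padding can outweigh the per-level savings)

Standard: 35287552 multiplications (328^3). Strassen: 40353607 multiplications (7^9, after padding to 512x512). Strassen reduces 8 recursive multiplications to 7 at each level.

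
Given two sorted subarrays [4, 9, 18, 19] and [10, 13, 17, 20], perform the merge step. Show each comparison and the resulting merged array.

Merging process:

Compare 4 vs 10: take 4 from left. Merged: [4]
Compare 9 vs 10: take 9 from left. Merged: [4, 9]
Compare 18 vs 10: take 10 from right. Merged: [4, 9, 10]
Compare 18 vs 13: take 13 from right. Merged: [4, 9, 10, 13]
Compare 18 vs 17: take 17 from right. Merged: [4, 9, 10, 13, 17]
Compare 18 vs 20: take 18 from left. Merged: [4, 9, 10, 13, 17, 18]
Compare 19 vs 20: take 19 from left. Merged: [4, 9, 10, 13, 17, 18, 19]
Append remaining from right: [20]. Merged: [4, 9, 10, 13, 17, 18, 19, 20]

Final merged array: [4, 9, 10, 13, 17, 18, 19, 20]
Total comparisons: 7

The merged array is [4, 9, 10, 13, 17, 18, 19, 20], requiring 7 comparisons. The merge step runs in O(n) time where n is the total number of elements.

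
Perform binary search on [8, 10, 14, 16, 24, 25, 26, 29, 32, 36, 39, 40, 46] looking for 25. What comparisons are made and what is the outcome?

Binary search for 25 in [8, 10, 14, 16, 24, 25, 26, 29, 32, 36, 39, 40, 46]:

lo=0, hi=12, mid=6, arr[mid]=26 -> 26 > 25, search left half
lo=0, hi=5, mid=2, arr[mid]=14 -> 14 < 25, search right half
lo=3, hi=5, mid=4, arr[mid]=24 -> 24 < 25, search right half
lo=5, hi=5, mid=5, arr[mid]=25 -> Found target at index 5!

Binary search finds 25 at index 5 after 4 comparisons. The search repeatedly halves the search space by comparing with the middle element.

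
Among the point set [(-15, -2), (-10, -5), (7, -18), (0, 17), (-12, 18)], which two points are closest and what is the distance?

Computing all pairwise distances among 5 points:

d((-15, -2), (-10, -5)) = 5.831 <-- minimum
d((-15, -2), (7, -18)) = 27.2029
d((-15, -2), (0, 17)) = 24.2074
d((-15, -2), (-12, 18)) = 20.2237
d((-10, -5), (7, -18)) = 21.4009
d((-10, -5), (0, 17)) = 24.1661
d((-10, -5), (-12, 18)) = 23.0868
d((7, -18), (0, 17)) = 35.6931
d((7, -18), (-12, 18)) = 40.7063
d((0, 17), (-12, 18)) = 12.0416

Closest pair: (-15, -2) and (-10, -5) with distance 5.831

The closest pair is (-15, -2) and (-10, -5) with Euclidean distance 5.831. For 5 points, brute-force pairwise comparison is shown above. For large n, the divide-and-conquer algorithm (sort by x, recurse on halves, check the dividing strip) achieves O(n log n).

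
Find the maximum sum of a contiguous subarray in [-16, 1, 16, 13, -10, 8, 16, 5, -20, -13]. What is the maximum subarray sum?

Using Kadane's algorithm on [-16, 1, 16, 13, -10, 8, 16, 5, -20, -13]:

Scanning through the array:
Position 1 (value 1): max_ending_here = 1, max_so_far = 1
Position 2 (value 16): max_ending_here = 17, max_so_far = 17
Position 3 (value 13): max_ending_here = 30, max_so_far = 30
Position 4 (value -10): max_ending_here = 20, max_so_far = 30
Position 5 (value 8): max_ending_here = 28, max_so_far = 30
Position 6 (value 16): max_ending_here = 44, max_so_far = 44
Position 7 (value 5): max_ending_here = 49, max_so_far = 49
Position 8 (value -20): max_ending_here = 29, max_so_far = 49
Position 9 (value -13): max_ending_here = 16, max_so_far = 49

Maximum subarray: [1, 16, 13, -10, 8, 16, 5]
Maximum sum: 49

The maximum subarray is [1, 16, 13, -10, 8, 16, 5] with sum 49. This subarray runs from index 1 to index 7.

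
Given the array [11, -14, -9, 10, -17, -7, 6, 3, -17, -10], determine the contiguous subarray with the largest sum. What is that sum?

Using Kadane's algorithm on [11, -14, -9, 10, -17, -7, 6, 3, -17, -10]:

Scanning through the array:
Position 1 (value -14): max_ending_here = -3, max_so_far = 11
Position 2 (value -9): max_ending_here = -9, max_so_far = 11
Position 3 (value 10): max_ending_here = 10, max_so_far = 11
Position 4 (value -17): max_ending_here = -7, max_so_far = 11
Position 5 (value -7): max_ending_here = -7, max_so_far = 11
Position 6 (value 6): max_ending_here = 6, max_so_far = 11
Position 7 (value 3): max_ending_here = 9, max_so_far = 11
Position 8 (value -17): max_ending_here = -8, max_so_far = 11
Position 9 (value -10): max_ending_here = -10, max_so_far = 11

Maximum subarray: [11]
Maximum sum: 11

The maximum subarray is [11] with sum 11. This subarray runs from index 0 to index 0.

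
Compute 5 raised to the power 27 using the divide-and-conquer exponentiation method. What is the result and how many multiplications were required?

Computing 5^27 by squaring (build up from 5^1; each line after the first costs one multiplication):

5^1 = 5
5^2 = (5^1)^2 = 5^2 = 25
5^3 = 5 * 5^2 = 5 * 25 = 125
5^6 = (5^3)^2 = 125^2 = 15625
5^12 = (5^6)^2 = 15625^2 = 244140625
5^13 = 5 * 5^12 = 5 * 244140625 = 1220703125
5^26 = (5^13)^2 = 1220703125^2 = 1490116119384765625
5^27 = 5 * 5^26 = 5 * 1490116119384765625 = 7450580596923828125

Result: 7450580596923828125
Multiplications needed: 7 (7 lines after 5^1)

5^27 = 7450580596923828125. Using exponentiation by squaring, this requires 7 multiplications. The key idea: if the exponent is even, square the half-power; if odd, multiply by the base once.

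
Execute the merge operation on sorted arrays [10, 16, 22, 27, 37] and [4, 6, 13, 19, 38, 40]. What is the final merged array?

Merging process:

Compare 10 vs 4: take 4 from right. Merged: [4]
Compare 10 vs 6: take 6 from right. Merged: [4, 6]
Compare 10 vs 13: take 10 from left. Merged: [4, 6, 10]
Compare 16 vs 13: take 13 from right. Merged: [4, 6, 10, 13]
Compare 16 vs 19: take 16 from left. Merged: [4, 6, 10, 13, 16]
Compare 22 vs 19: take 19 from right. Merged: [4, 6, 10, 13, 16, 19]
Compare 22 vs 38: take 22 from left. Merged: [4, 6, 10, 13, 16, 19, 22]
Compare 27 vs 38: take 27 from left. Merged: [4, 6, 10, 13, 16, 19, 22, 27]
Compare 37 vs 38: take 37 from left. Merged: [4, 6, 10, 13, 16, 19, 22, 27, 37]
Append remaining from right: [38, 40]. Merged: [4, 6, 10, 13, 16, 19, 22, 27, 37, 38, 40]

Final merged array: [4, 6, 10, 13, 16, 19, 22, 27, 37, 38, 40]
Total comparisons: 9

The merged array is [4, 6, 10, 13, 16, 19, 22, 27, 37, 38, 40], requiring 9 comparisons. The merge step runs in O(n) time where n is the total number of elements.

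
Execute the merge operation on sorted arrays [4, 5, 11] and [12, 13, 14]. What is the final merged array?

Merging process:

Compare 4 vs 12: take 4 from left. Merged: [4]
Compare 5 vs 12: take 5 from left. Merged: [4, 5]
Compare 11 vs 12: take 11 from left. Merged: [4, 5, 11]
Append remaining from right: [12, 13, 14]. Merged: [4, 5, 11, 12, 13, 14]

Final merged array: [4, 5, 11, 12, 13, 14]
Total comparisons: 3

The merged array is [4, 5, 11, 12, 13, 14], requiring 3 comparisons. The merge step runs in O(n) time where n is the total number of elements.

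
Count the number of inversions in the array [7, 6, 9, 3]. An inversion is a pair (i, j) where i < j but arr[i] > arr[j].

Finding inversions in [7, 6, 9, 3]:

(0, 1): arr[0]=7 > arr[1]=6
(0, 3): arr[0]=7 > arr[3]=3
(1, 3): arr[1]=6 > arr[3]=3
(2, 3): arr[2]=9 > arr[3]=3

Total inversions: 4

The array has 4 inversion(s): (0,1), (0,3), (1,3), (2,3). Each pair (i,j) satisfies i < j and arr[i] > arr[j].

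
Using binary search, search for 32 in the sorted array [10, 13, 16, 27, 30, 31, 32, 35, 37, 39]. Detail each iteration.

Binary search for 32 in [10, 13, 16, 27, 30, 31, 32, 35, 37, 39]:

lo=0, hi=9, mid=4, arr[mid]=30 -> 30 < 32, search right half
lo=5, hi=9, mid=7, arr[mid]=35 -> 35 > 32, search left half
lo=5, hi=6, mid=5, arr[mid]=31 -> 31 < 32, search right half
lo=6, hi=6, mid=6, arr[mid]=32 -> Found target at index 6!

Binary search finds 32 at index 6 after 4 comparisons. The search repeatedly halves the search space by comparing with the middle element.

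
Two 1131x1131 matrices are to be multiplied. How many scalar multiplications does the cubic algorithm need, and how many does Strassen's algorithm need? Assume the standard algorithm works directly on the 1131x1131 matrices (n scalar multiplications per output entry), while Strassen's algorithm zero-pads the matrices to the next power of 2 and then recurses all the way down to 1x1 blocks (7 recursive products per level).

Matrix multiplication for 1131x1131 matrices:

Strassen's algorithm requires power-of-2 dimensions. Pad 1131x1131 to 2048x2048 (next power of 2).

Standard algorithm: 1131^3 = 1446731091 multiplications
Strassen's algorithm: 7^(log2(2048)) = 7^11 = 1977326743 multiplications
Difference: 1446731091 - 1977326743 = -530595652 (Strassen uses MORE here due to padding overhead — for small or just-over-power-of-2 n, padding can outweigh the per-level savings)

Standard: 1446731091 multiplications (1131^3). Strassen: 1977326743 multiplications (7^11, after padding to 2048x2048). Strassen reduces 8 recursive multiplications to 7 at each level.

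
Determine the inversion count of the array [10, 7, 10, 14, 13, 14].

Finding inversions in [10, 7, 10, 14, 13, 14]:

(0, 1): arr[0]=10 > arr[1]=7
(3, 4): arr[3]=14 > arr[4]=13

Total inversions: 2

The array has 2 inversion(s): (0,1), (3,4). Each pair (i,j) satisfies i < j and arr[i] > arr[j].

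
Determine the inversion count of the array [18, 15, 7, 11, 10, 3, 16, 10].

Finding inversions in [18, 15, 7, 11, 10, 3, 16, 10]:

(0, 1): arr[0]=18 > arr[1]=15
(0, 2): arr[0]=18 > arr[2]=7
(0, 3): arr[0]=18 > arr[3]=11
(0, 4): arr[0]=18 > arr[4]=10
(0, 5): arr[0]=18 > arr[5]=3
(0, 6): arr[0]=18 > arr[6]=16
(0, 7): arr[0]=18 > arr[7]=10
(1, 2): arr[1]=15 > arr[2]=7
(1, 3): arr[1]=15 > arr[3]=11
(1, 4): arr[1]=15 > arr[4]=10
(1, 5): arr[1]=15 > arr[5]=3
(1, 7): arr[1]=15 > arr[7]=10
(2, 5): arr[2]=7 > arr[5]=3
(3, 4): arr[3]=11 > arr[4]=10
(3, 5): arr[3]=11 > arr[5]=3
(3, 7): arr[3]=11 > arr[7]=10
(4, 5): arr[4]=10 > arr[5]=3
(6, 7): arr[6]=16 > arr[7]=10

Total inversions: 18

The array has 18 inversion(s): (0,1), (0,2), (0,3), (0,4), (0,5), (0,6), (0,7), (1,2), (1,3), (1,4), (1,5), (1,7), (2,5), (3,4), (3,5), (3,7), (4,5), (6,7). Each pair (i,j) satisfies i < j and arr[i] > arr[j].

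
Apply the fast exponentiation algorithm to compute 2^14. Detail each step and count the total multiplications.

Computing 2^14 by squaring (build up from 2^1; each line after the first costs one multiplication):

2^1 = 2
2^2 = (2^1)^2 = 2^2 = 4
2^3 = 2 * 2^2 = 2 * 4 = 8
2^6 = (2^3)^2 = 8^2 = 64
2^7 = 2 * 2^6 = 2 * 64 = 128
2^14 = (2^7)^2 = 128^2 = 16384

Result: 16384
Multiplications needed: 5 (5 lines after 2^1)

2^14 = 16384. Using exponentiation by squaring, this requires 5 multiplications. The key idea: if the exponent is even, square the half-power; if odd, multiply by the base once.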